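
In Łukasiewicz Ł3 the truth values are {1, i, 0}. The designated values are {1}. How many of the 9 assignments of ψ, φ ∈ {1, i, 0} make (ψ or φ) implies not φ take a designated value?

Of the 9 assignments, 5 give a value in {1}.

5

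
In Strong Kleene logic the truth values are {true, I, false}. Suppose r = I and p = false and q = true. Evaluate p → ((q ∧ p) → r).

q ∧ p = true ∧ false = false
(q ∧ p) → r = false → I = true  [¬false ∨ I]
p → ((q ∧ p) → r) = false → true = true

true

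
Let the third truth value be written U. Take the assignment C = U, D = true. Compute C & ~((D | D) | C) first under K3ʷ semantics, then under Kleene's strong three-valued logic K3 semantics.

U; false

In K3ʷ: D | D = true | true = true
(D | D) | C = true | U = U
~((D | D) | C) = ~U = U
C & ~((D | D) | C) = U & U = U
In Kleene's strong three-valued logic K3: D | D = true | true = true
(D | D) | C = true | U = true
~((D | D) | C) = ~true = false
C & ~((D | D) | C) = U & false = false
They differ because K3ʷ and Kleene's strong three-valued logic K3 treat U differently under the binary connectives.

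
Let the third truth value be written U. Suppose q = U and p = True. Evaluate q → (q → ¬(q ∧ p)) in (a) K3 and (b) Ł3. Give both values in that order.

U; True

In K3: q ∧ p = U ∧ True = U
¬(q ∧ p) = ¬U = U
q → ¬(q ∧ p) = U → U = U  [¬U ∨ U]
q → (q → ¬(q ∧ p)) = U → U = U
In Ł3: q ∧ p = U ∧ True = U
¬(q ∧ p) = ¬U = U
q → ¬(q ∧ p) = U → U = True
q → (q → ¬(q ∧ p)) = U → True = True
They differ because K3 and Ł3 treat U differently under implication.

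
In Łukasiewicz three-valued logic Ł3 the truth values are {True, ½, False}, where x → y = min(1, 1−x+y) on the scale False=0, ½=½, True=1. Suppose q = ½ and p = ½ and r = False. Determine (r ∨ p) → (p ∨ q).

True

r ∨ p = False ∨ ½ = ½
p ∨ q = ½ ∨ ½ = ½
(r ∨ p) → (p ∨ q) = ½ → ½ = True  [min(1, 1−½+½)]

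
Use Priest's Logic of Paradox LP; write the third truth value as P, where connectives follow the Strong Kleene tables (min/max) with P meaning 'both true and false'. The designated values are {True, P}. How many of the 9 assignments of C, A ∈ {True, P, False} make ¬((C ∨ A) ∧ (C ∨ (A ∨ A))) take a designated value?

Designated under: (C=P, A=P); (C=P, A=False); (C=False, A=P); (C=False, A=False).

4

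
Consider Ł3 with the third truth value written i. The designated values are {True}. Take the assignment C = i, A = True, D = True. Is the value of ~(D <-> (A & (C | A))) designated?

C | A = i | True = True
A & (C | A) = True & True = True
D <-> (A & (C | A)) = True <-> True = True
~(D <-> (A & (C | A))) = ~True = False
False ∉ {True}.

No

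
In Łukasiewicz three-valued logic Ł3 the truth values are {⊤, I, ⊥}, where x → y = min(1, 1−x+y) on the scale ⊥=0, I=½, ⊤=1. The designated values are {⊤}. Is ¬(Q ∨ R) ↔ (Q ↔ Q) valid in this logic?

No

Countermodel: Q=⊤, R=⊤ gives ⊥, which is not designated.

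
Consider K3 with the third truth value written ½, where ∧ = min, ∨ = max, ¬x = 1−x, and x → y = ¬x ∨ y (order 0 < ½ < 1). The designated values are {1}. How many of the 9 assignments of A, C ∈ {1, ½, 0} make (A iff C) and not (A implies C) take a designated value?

0

Of the 9 assignments, 0 give a value in {1}.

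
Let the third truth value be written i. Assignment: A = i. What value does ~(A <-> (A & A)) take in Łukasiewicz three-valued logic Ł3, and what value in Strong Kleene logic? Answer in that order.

0; i

In Łukasiewicz three-valued logic Ł3: A & A = i & i = i
A <-> (A & A) = i <-> i = 1  [1 − |½−½|]
~(A <-> (A & A)) = ~1 = 0
In Strong Kleene logic: A & A = i & i = i
A <-> (A & A) = i <-> i = i
~(A <-> (A & A)) = ~i = i
They differ because Łukasiewicz three-valued logic Ł3 and Strong Kleene logic treat i differently under implication.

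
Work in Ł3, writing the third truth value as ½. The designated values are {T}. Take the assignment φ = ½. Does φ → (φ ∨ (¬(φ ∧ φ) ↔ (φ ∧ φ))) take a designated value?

Yes

φ ∧ φ = ½ ∧ ½ = ½
¬(φ ∧ φ) = ¬½ = ½
φ ∧ φ = ½ ∧ ½ = ½
¬(φ ∧ φ) ↔ (φ ∧ φ) = ½ ↔ ½ = T
φ ∨ (¬(φ ∧ φ) ↔ (φ ∧ φ)) = ½ ∨ T = T
φ → (φ ∨ (¬(φ ∧ φ) ↔ (φ ∧ φ))) = ½ → T = T
T ∈ {T}.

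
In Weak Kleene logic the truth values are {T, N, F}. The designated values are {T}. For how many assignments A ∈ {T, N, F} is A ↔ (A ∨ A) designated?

2

A=T: T ✓
A=N: N ·
A=F: T ✓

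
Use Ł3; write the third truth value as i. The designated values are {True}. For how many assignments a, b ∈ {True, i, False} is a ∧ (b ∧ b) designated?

1

Designated under: (a=True, b=True).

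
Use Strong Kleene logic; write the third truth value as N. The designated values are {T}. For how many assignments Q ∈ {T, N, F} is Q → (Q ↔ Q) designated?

Q=T: T ✓
Q=N: N ·
Q=F: T ✓

2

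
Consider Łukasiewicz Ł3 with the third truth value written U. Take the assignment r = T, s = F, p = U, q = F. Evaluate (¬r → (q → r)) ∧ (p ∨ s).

U

¬r = ¬T = F
q → r = F → T = T
¬r → (q → r) = F → T = T
p ∨ s = U ∨ F = U
(¬r → (q → r)) ∧ (p ∨ s) = T ∧ U = U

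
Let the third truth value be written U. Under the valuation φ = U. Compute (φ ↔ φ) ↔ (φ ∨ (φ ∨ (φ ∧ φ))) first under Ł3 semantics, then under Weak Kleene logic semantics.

U; U

In Ł3: φ ↔ φ = U ↔ U = T  [1 − |½−½|]
φ ∧ φ = U ∧ U = U
φ ∨ (φ ∧ φ) = U ∨ U = U
φ ∨ (φ ∨ (φ ∧ φ)) = U ∨ U = U
(φ ↔ φ) ↔ (φ ∨ (φ ∨ (φ ∧ φ))) = T ↔ U = U
In Weak Kleene logic: φ ↔ φ = U ↔ U = U
φ ∧ φ = U ∧ U = U
φ ∨ (φ ∧ φ) = U ∨ U = U
φ ∨ (φ ∨ (φ ∧ φ)) = U ∨ U = U
(φ ↔ φ) ↔ (φ ∨ (φ ∨ (φ ∧ φ))) = U ↔ U = U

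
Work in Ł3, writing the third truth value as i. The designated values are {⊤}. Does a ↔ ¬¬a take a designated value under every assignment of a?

Every assignment of a over {⊤, i, ⊥} gives a value in {⊤}.
In particular, with a=i: a ↔ ¬¬a = ⊤.

Yes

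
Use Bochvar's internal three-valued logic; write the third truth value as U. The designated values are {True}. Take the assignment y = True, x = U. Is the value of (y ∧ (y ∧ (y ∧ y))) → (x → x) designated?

y ∧ y = True ∧ True = True
y ∧ (y ∧ y) = True ∧ True = True
y ∧ (y ∧ (y ∧ y)) = True ∧ True = True
x → x = U → U = U  [any arg is the third value ⇒ result is the third value]
(y ∧ (y ∧ (y ∧ y))) → (x → x) = True → U = U
U ∉ {True}.

No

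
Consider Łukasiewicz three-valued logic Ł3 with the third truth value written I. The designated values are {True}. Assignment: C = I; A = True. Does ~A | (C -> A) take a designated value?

~A = ~True = False
C -> A = I -> True = True  [min(1, 1−½+1)]
~A | (C -> A) = False | True = True
True ∈ {True}.

Yes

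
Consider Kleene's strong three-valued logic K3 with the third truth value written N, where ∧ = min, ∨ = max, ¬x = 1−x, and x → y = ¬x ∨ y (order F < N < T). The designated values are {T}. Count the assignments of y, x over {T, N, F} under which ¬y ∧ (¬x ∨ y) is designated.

Designated under: (y=F, x=F).

1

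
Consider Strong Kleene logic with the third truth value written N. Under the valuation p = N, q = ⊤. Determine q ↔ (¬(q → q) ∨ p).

q → q = ⊤ → ⊤ = ⊤
¬(q → q) = ¬⊤ = ⊥
¬(q → q) ∨ p = ⊥ ∨ N = N
q ↔ (¬(q → q) ∨ p) = ⊤ ↔ N = N

N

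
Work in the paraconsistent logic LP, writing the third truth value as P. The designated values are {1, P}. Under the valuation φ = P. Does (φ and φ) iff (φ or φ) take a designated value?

φ and φ = P and P = P
φ or φ = P or P = P
(φ and φ) iff (φ or φ) = P iff P = P
P ∈ {1, P}.

Yes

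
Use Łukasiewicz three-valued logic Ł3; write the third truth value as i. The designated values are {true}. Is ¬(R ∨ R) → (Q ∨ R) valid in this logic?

Countermodel: R=false, Q=i gives i, which is not designated.

No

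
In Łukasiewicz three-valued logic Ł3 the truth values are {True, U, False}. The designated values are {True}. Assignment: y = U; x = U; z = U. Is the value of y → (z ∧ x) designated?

z ∧ x = U ∧ U = U
y → (z ∧ x) = U → U = True  [min(1, 1−½+½)]
True ∈ {True}.

Yes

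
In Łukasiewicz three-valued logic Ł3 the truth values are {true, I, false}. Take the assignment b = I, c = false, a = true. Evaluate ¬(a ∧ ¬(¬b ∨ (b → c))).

I

¬b = ¬I = I
b → c = I → false = I  [min(1, 1−½+0)]
¬b ∨ (b → c) = I ∨ I = I
¬(¬b ∨ (b → c)) = ¬I = I
a ∧ ¬(¬b ∨ (b → c)) = true ∧ I = I
¬(a ∧ ¬(¬b ∨ (b → c))) = ¬I = I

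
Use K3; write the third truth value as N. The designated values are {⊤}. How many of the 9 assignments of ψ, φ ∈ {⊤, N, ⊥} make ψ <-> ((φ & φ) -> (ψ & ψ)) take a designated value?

Designated under: (ψ=⊤, φ=⊤); (ψ=⊤, φ=N); (ψ=⊤, φ=⊥); (ψ=⊥, φ=⊤).

4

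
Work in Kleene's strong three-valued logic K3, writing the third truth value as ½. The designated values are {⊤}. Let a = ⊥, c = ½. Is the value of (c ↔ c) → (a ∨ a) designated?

c ↔ c = ½ ↔ ½ = ½
a ∨ a = ⊥ ∨ ⊥ = ⊥
(c ↔ c) → (a ∨ a) = ½ → ⊥ = ½  [¬½ ∨ ⊥]
½ ∉ {⊤}.

No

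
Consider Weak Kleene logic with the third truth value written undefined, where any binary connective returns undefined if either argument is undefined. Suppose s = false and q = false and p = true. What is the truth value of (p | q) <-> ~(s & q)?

true

p | q = true | false = true
s & q = false & false = false
~(s & q) = ~false = true
(p | q) <-> ~(s & q) = true <-> true = true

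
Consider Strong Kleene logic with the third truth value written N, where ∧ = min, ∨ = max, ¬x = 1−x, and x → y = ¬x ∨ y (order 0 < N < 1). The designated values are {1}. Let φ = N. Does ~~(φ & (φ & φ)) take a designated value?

No

φ & φ = N & N = N
φ & (φ & φ) = N & N = N
~(φ & (φ & φ)) = ~N = N
~~(φ & (φ & φ)) = ~N = N
N ∉ {1}.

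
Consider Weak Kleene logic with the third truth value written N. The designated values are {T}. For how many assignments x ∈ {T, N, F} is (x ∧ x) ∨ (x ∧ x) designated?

1

x=T: T ✓
x=N: N ·
x=F: F ·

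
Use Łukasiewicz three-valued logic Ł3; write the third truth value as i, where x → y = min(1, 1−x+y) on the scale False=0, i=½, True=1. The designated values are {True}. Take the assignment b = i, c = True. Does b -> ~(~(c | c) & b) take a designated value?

Yes

c | c = True | True = True
~(c | c) = ~True = False
~(c | c) & b = False & i = False
~(~(c | c) & b) = ~False = True
b -> ~(~(c | c) & b) = i -> True = True  [min(1, 1−½+1)]
True ∈ {True}.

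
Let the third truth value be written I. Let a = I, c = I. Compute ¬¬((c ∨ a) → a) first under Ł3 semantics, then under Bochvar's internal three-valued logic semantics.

1; I

In Ł3: c ∨ a = I ∨ I = I
(c ∨ a) → a = I → I = 1
¬((c ∨ a) → a) = ¬1 = 0
¬¬((c ∨ a) → a) = ¬0 = 1
In Bochvar's internal three-valued logic: c ∨ a = I ∨ I = I
(c ∨ a) → a = I → I = I  [any arg is the third value ⇒ result is the third value]
¬((c ∨ a) → a) = ¬I = I
¬¬((c ∨ a) → a) = ¬I = I
They differ because Ł3 and Bochvar's internal three-valued logic treat I differently under the binary connectives.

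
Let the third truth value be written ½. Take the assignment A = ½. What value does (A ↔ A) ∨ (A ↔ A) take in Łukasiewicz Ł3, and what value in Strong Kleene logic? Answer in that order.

T; ½

In Łukasiewicz Ł3: A ↔ A = ½ ↔ ½ = T  [1 − |½−½|]
A ↔ A = ½ ↔ ½ = T
(A ↔ A) ∨ (A ↔ A) = T ∨ T = T
In Strong Kleene logic: A ↔ A = ½ ↔ ½ = ½
A ↔ A = ½ ↔ ½ = ½
(A ↔ A) ∨ (A ↔ A) = ½ ∨ ½ = ½
They differ because Łukasiewicz Ł3 and Strong Kleene logic treat ½ differently under implication.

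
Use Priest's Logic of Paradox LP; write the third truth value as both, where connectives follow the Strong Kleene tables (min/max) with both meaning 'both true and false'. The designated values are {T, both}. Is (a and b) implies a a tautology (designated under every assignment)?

Yes

Every assignment of a, b over {T, both, F} gives a value in {T, both}.
In particular, with a=both, b=both: (a and b) implies a = both.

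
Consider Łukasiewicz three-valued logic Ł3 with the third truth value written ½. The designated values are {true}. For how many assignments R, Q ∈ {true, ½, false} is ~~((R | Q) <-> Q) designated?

Of the 9 assignments, 6 give a value in {true}.

6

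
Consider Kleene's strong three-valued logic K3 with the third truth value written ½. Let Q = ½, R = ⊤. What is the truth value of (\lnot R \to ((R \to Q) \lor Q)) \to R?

\lnot R = \lnot ⊤ = ⊥
R \to Q = ⊤ \to ½ = ½
(R \to Q) \lor Q = ½ \lor ½ = ½
\lnot R \to ((R \to Q) \lor Q) = ⊥ \to ½ = ⊤
(\lnot R \to ((R \to Q) \lor Q)) \to R = ⊤ \to ⊤ = ⊤

⊤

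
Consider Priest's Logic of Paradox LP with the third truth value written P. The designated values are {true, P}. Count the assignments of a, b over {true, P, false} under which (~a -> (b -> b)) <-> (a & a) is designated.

7

Of the 9 assignments, 7 give a value in {true, P}.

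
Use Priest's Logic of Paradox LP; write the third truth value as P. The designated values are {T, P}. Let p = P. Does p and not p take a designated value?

not p = not P = P
p and not p = P and P = P
P ∈ {T, P}.

Yes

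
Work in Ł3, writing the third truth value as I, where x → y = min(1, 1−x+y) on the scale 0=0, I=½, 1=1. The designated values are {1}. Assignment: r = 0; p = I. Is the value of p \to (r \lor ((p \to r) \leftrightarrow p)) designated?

Yes

p \to r = I \to 0 = I  [min(1, 1−½+0)]
(p \to r) \leftrightarrow p = I \leftrightarrow I = 1
r \lor ((p \to r) \leftrightarrow p) = 0 \lor 1 = 1
p \to (r \lor ((p \to r) \leftrightarrow p)) = I \to 1 = 1
1 ∈ {1}.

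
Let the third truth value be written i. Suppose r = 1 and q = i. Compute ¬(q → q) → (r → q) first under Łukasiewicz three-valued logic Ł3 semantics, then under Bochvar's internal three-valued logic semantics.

1; i

In Łukasiewicz three-valued logic Ł3: q → q = i → i = 1
¬(q → q) = ¬1 = 0
r → q = 1 → i = i
¬(q → q) → (r → q) = 0 → i = 1
In Bochvar's internal three-valued logic: q → q = i → i = i  [any arg is the third value ⇒ result is the third value]
¬(q → q) = ¬i = i
r → q = 1 → i = i
¬(q → q) → (r → q) = i → i = i
They differ because Łukasiewicz three-valued logic Ł3 and Bochvar's internal three-valued logic treat i differently under the binary connectives.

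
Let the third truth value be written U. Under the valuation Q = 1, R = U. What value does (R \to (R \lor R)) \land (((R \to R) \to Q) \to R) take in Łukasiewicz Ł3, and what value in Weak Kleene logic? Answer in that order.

In Łukasiewicz Ł3: R \lor R = U \lor U = U
R \to (R \lor R) = U \to U = 1  [min(1, 1−½+½)]
R \to R = U \to U = 1
(R \to R) \to Q = 1 \to 1 = 1
((R \to R) \to Q) \to R = 1 \to U = U
(R \to (R \lor R)) \land (((R \to R) \to Q) \to R) = 1 \land U = U
In Weak Kleene logic: R \lor R = U \lor U = U
R \to (R \lor R) = U \to U = U
R \to R = U \to U = U
(R \to R) \to Q = U \to 1 = U
((R \to R) \to Q) \to R = U \to U = U
(R \to (R \lor R)) \land (((R \to R) \to Q) \to R) = U \land U = U

U; U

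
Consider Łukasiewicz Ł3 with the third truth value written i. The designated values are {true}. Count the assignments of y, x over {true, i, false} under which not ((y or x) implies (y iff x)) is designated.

2

Designated under: (y=true, x=false); (y=false, x=true).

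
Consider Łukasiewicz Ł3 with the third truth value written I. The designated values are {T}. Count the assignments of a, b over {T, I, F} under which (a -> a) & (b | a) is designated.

5

Of the 9 assignments, 5 give a value in {T}.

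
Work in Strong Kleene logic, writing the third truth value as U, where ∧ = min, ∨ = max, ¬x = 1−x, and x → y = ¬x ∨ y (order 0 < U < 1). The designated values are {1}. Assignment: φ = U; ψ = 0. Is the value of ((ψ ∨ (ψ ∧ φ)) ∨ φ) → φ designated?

No

ψ ∧ φ = 0 ∧ U = 0
ψ ∨ (ψ ∧ φ) = 0 ∨ 0 = 0
(ψ ∨ (ψ ∧ φ)) ∨ φ = 0 ∨ U = U
((ψ ∨ (ψ ∧ φ)) ∨ φ) → φ = U → U = U
U ∉ {1}.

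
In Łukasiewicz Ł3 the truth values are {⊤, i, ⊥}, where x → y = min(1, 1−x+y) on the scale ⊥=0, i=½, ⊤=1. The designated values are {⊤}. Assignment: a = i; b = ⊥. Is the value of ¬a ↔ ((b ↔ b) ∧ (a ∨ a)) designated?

¬a = ¬i = i
b ↔ b = ⊥ ↔ ⊥ = ⊤
a ∨ a = i ∨ i = i
(b ↔ b) ∧ (a ∨ a) = ⊤ ∧ i = i
¬a ↔ ((b ↔ b) ∧ (a ∨ a)) = i ↔ i = ⊤
⊤ ∈ {⊤}.

Yes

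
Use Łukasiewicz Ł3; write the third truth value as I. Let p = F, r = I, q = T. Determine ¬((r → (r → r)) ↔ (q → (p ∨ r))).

I

r → r = I → I = T  [min(1, 1−½+½)]
r → (r → r) = I → T = T
p ∨ r = F ∨ I = I
q → (p ∨ r) = T → I = I
(r → (r → r)) ↔ (q → (p ∨ r)) = T ↔ I = I
¬((r → (r → r)) ↔ (q → (p ∨ r))) = ¬I = I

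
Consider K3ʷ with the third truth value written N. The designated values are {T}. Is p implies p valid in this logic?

No

Countermodel: p=N gives N, which is not designated.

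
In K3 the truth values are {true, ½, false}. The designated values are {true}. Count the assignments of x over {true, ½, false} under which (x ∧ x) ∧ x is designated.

x=true: true ✓
x=½: ½ ·
x=false: false ·

1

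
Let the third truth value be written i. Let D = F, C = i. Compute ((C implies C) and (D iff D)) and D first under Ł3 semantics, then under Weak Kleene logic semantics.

In Ł3: C implies C = i implies i = T  [min(1, 1−½+½)]
D iff D = F iff F = T
(C implies C) and (D iff D) = T and T = T
((C implies C) and (D iff D)) and D = T and F = F
In Weak Kleene logic: C implies C = i implies i = i  [any arg is the third value ⇒ result is the third value]
D iff D = F iff F = T
(C implies C) and (D iff D) = i and T = i
((C implies C) and (D iff D)) and D = i and F = i
They differ because Ł3 and Weak Kleene logic treat i differently under the binary connectives.

F; i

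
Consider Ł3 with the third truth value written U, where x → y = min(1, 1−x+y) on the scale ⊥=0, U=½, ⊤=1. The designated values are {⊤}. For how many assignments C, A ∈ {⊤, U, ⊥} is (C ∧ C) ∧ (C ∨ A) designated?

3

Designated under: (C=⊤, A=⊤); (C=⊤, A=U); (C=⊤, A=⊥).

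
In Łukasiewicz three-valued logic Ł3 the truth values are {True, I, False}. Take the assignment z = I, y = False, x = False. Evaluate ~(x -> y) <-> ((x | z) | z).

I

x -> y = False -> False = True
~(x -> y) = ~True = False
x | z = False | I = I
(x | z) | z = I | I = I
~(x -> y) <-> ((x | z) | z) = False <-> I = I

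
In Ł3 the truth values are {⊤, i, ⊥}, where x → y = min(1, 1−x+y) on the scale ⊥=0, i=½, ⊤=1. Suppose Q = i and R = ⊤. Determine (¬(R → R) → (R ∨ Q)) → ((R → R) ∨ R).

R → R = ⊤ → ⊤ = ⊤
¬(R → R) = ¬⊤ = ⊥
R ∨ Q = ⊤ ∨ i = ⊤
¬(R → R) → (R ∨ Q) = ⊥ → ⊤ = ⊤
R → R = ⊤ → ⊤ = ⊤
(R → R) ∨ R = ⊤ ∨ ⊤ = ⊤
(¬(R → R) → (R ∨ Q)) → ((R → R) ∨ R) = ⊤ → ⊤ = ⊤

⊤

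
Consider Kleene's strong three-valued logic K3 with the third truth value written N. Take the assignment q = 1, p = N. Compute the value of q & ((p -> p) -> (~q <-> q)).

N

p -> p = N -> N = N  [~N | N]
~q = ~1 = 0
~q <-> q = 0 <-> 1 = 0
(p -> p) -> (~q <-> q) = N -> 0 = N
q & ((p -> p) -> (~q <-> q)) = 1 & N = N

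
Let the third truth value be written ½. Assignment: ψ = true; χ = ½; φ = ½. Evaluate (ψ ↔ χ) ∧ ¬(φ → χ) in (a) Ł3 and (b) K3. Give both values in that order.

In Ł3: ψ ↔ χ = true ↔ ½ = ½
φ → χ = ½ → ½ = true
¬(φ → χ) = ¬true = false
(ψ ↔ χ) ∧ ¬(φ → χ) = ½ ∧ false = false
In K3: ψ ↔ χ = true ↔ ½ = ½
φ → χ = ½ → ½ = ½  [¬½ ∨ ½]
¬(φ → χ) = ¬½ = ½
(ψ ↔ χ) ∧ ¬(φ → χ) = ½ ∧ ½ = ½
They differ because Ł3 and K3 treat ½ differently under implication.

false; ½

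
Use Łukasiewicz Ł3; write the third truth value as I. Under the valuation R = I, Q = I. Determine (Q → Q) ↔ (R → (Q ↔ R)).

Q → Q = I → I = T  [min(1, 1−½+½)]
Q ↔ R = I ↔ I = T
R → (Q ↔ R) = I → T = T
(Q → Q) ↔ (R → (Q ↔ R)) = T ↔ T = T

T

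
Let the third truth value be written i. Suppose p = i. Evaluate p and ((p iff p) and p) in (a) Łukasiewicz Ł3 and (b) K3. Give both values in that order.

In Łukasiewicz Ł3: p iff p = i iff i = T  [1 − |½−½|]
(p iff p) and p = T and i = i
p and ((p iff p) and p) = i and i = i
In K3: p iff p = i iff i = i
(p iff p) and p = i and i = i
p and ((p iff p) and p) = i and i = i

i; i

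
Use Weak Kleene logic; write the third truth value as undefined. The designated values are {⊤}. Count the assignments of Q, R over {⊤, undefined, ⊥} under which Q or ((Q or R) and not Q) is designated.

3

Designated under: (Q=⊤, R=⊤); (Q=⊤, R=⊥); (Q=⊥, R=⊤).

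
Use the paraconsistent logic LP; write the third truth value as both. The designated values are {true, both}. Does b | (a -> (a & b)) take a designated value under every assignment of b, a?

Countermodel: b=false, a=true gives false, which is not designated.

No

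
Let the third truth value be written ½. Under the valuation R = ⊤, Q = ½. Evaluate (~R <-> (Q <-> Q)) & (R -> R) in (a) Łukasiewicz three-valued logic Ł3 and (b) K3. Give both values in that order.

⊥; ½

In Łukasiewicz three-valued logic Ł3: ~R = ~⊤ = ⊥
Q <-> Q = ½ <-> ½ = ⊤  [1 − |½−½|]
~R <-> (Q <-> Q) = ⊥ <-> ⊤ = ⊥
R -> R = ⊤ -> ⊤ = ⊤
(~R <-> (Q <-> Q)) & (R -> R) = ⊥ & ⊤ = ⊥
In K3: ~R = ~⊤ = ⊥
Q <-> Q = ½ <-> ½ = ½
~R <-> (Q <-> Q) = ⊥ <-> ½ = ½
R -> R = ⊤ -> ⊤ = ⊤
(~R <-> (Q <-> Q)) & (R -> R) = ½ & ⊤ = ½
They differ because Łukasiewicz three-valued logic Ł3 and K3 treat ½ differently under implication.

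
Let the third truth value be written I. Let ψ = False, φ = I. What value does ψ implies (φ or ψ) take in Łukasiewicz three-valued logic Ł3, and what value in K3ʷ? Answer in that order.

True; I

In Łukasiewicz three-valued logic Ł3: φ or ψ = I or False = I
ψ implies (φ or ψ) = False implies I = True
In K3ʷ: φ or ψ = I or False = I
ψ implies (φ or ψ) = False implies I = I  [any arg is the third value ⇒ result is the third value]
They differ because Łukasiewicz three-valued logic Ł3 and K3ʷ treat I differently under the binary connectives.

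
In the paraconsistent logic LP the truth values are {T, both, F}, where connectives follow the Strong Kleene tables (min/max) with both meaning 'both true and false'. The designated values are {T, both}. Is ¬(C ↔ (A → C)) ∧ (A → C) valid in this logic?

Countermodel: C=T, A=T gives F, which is not designated.

No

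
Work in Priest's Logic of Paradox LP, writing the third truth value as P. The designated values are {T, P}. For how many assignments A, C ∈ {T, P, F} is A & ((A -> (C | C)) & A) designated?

Of the 9 assignments, 5 give a value in {T, P}.

5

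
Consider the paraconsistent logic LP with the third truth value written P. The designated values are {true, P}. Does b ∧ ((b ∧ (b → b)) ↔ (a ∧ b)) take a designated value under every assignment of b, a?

No

Countermodel: b=true, a=false gives false, which is not designated.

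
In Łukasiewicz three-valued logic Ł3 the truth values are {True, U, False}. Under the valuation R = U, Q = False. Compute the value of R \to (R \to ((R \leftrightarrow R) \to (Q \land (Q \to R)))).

True

R \leftrightarrow R = U \leftrightarrow U = True  [1 − |½−½|]
Q \to R = False \to U = True
Q \land (Q \to R) = False \land True = False
(R \leftrightarrow R) \to (Q \land (Q \to R)) = True \to False = False
R \to ((R \leftrightarrow R) \to (Q \land (Q \to R))) = U \to False = U
R \to (R \to ((R \leftrightarrow R) \to (Q \land (Q \to R)))) = U \to U = True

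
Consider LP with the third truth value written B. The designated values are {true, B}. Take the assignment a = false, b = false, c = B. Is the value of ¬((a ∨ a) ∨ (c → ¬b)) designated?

No

a ∨ a = false ∨ false = false
¬b = ¬false = true
c → ¬b = B → true = true
(a ∨ a) ∨ (c → ¬b) = false ∨ true = true
¬((a ∨ a) ∨ (c → ¬b)) = ¬true = false
false ∉ {true, B}.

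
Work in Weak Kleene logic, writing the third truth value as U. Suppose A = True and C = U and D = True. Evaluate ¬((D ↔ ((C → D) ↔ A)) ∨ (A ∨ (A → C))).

U

C → D = U → True = U  [any arg is the third value ⇒ result is the third value]
(C → D) ↔ A = U ↔ True = U
D ↔ ((C → D) ↔ A) = True ↔ U = U
A → C = True → U = U
A ∨ (A → C) = True ∨ U = U
(D ↔ ((C → D) ↔ A)) ∨ (A ∨ (A → C)) = U ∨ U = U
¬((D ↔ ((C → D) ↔ A)) ∨ (A ∨ (A → C))) = ¬U = U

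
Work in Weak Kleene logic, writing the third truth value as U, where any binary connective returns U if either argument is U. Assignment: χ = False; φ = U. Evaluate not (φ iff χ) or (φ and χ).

φ iff χ = U iff False = U
not (φ iff χ) = not U = U
φ and χ = U and False = U
not (φ iff χ) or (φ and χ) = U or U = U

U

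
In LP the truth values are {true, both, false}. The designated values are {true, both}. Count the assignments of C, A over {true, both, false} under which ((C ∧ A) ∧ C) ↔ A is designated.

Of the 9 assignments, 8 give a value in {true, both}.

8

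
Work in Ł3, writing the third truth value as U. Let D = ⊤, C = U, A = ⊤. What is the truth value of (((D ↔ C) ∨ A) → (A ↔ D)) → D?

⊤

D ↔ C = ⊤ ↔ U = U
(D ↔ C) ∨ A = U ∨ ⊤ = ⊤
A ↔ D = ⊤ ↔ ⊤ = ⊤
((D ↔ C) ∨ A) → (A ↔ D) = ⊤ → ⊤ = ⊤
(((D ↔ C) ∨ A) → (A ↔ D)) → D = ⊤ → ⊤ = ⊤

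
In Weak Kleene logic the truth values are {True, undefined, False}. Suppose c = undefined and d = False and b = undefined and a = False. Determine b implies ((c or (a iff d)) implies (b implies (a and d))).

a iff d = False iff False = True
c or (a iff d) = undefined or True = undefined
a and d = False and False = False
b implies (a and d) = undefined implies False = undefined
(c or (a iff d)) implies (b implies (a and d)) = undefined implies undefined = undefined
b implies ((c or (a iff d)) implies (b implies (a and d))) = undefined implies undefined = undefined

undefined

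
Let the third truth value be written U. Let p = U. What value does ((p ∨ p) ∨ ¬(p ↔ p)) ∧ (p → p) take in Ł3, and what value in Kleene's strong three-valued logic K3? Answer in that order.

U; U

In Ł3: p ∨ p = U ∨ U = U
p ↔ p = U ↔ U = ⊤
¬(p ↔ p) = ¬⊤ = ⊥
(p ∨ p) ∨ ¬(p ↔ p) = U ∨ ⊥ = U
p → p = U → U = ⊤
((p ∨ p) ∨ ¬(p ↔ p)) ∧ (p → p) = U ∧ ⊤ = U
In Kleene's strong three-valued logic K3: p ∨ p = U ∨ U = U
p ↔ p = U ↔ U = U
¬(p ↔ p) = ¬U = U
(p ∨ p) ∨ ¬(p ↔ p) = U ∨ U = U
p → p = U → U = U  [¬U ∨ U]
((p ∨ p) ∨ ¬(p ↔ p)) ∧ (p → p) = U ∧ U = U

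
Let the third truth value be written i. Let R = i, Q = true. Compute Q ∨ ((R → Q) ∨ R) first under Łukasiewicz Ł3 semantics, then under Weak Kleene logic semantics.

true; i

In Łukasiewicz Ł3: R → Q = i → true = true  [min(1, 1−½+1)]
(R → Q) ∨ R = true ∨ i = true
Q ∨ ((R → Q) ∨ R) = true ∨ true = true
In Weak Kleene logic: R → Q = i → true = i  [any arg is the third value ⇒ result is the third value]
(R → Q) ∨ R = i ∨ i = i
Q ∨ ((R → Q) ∨ R) = true ∨ i = i
They differ because Łukasiewicz Ł3 and Weak Kleene logic treat i differently under the binary connectives.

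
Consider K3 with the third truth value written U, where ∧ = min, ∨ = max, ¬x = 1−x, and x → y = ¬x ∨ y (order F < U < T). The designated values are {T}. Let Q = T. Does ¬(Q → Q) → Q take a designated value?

Q → Q = T → T = T
¬(Q → Q) = ¬T = F
¬(Q → Q) → Q = F → T = T
T ∈ {T}.

Yes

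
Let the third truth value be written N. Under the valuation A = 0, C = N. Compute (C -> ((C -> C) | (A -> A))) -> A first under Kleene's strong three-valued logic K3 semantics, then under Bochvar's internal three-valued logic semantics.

0; N

In Kleene's strong three-valued logic K3: C -> C = N -> N = N
A -> A = 0 -> 0 = 1
(C -> C) | (A -> A) = N | 1 = 1
C -> ((C -> C) | (A -> A)) = N -> 1 = 1
(C -> ((C -> C) | (A -> A))) -> A = 1 -> 0 = 0
In Bochvar's internal three-valued logic: C -> C = N -> N = N  [any arg is the third value ⇒ result is the third value]
A -> A = 0 -> 0 = 1
(C -> C) | (A -> A) = N | 1 = N
C -> ((C -> C) | (A -> A)) = N -> N = N
(C -> ((C -> C) | (A -> A))) -> A = N -> 0 = N
They differ because Kleene's strong three-valued logic K3 and Bochvar's internal three-valued logic treat N differently under the binary connectives.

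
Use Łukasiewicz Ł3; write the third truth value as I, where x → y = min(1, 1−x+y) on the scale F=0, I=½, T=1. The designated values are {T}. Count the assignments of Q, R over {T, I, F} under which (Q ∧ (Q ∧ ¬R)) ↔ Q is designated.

Of the 9 assignments, 6 give a value in {T}.

6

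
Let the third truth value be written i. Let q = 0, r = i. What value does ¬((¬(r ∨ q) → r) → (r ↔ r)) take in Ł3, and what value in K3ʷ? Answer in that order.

In Ł3: r ∨ q = i ∨ 0 = i
¬(r ∨ q) = ¬i = i
¬(r ∨ q) → r = i → i = 1  [min(1, 1−½+½)]
r ↔ r = i ↔ i = 1
(¬(r ∨ q) → r) → (r ↔ r) = 1 → 1 = 1
¬((¬(r ∨ q) → r) → (r ↔ r)) = ¬1 = 0
In K3ʷ: r ∨ q = i ∨ 0 = i
¬(r ∨ q) = ¬i = i
¬(r ∨ q) → r = i → i = i  [any arg is the third value ⇒ result is the third value]
r ↔ r = i ↔ i = i
(¬(r ∨ q) → r) → (r ↔ r) = i → i = i
¬((¬(r ∨ q) → r) → (r ↔ r)) = ¬i = i
They differ because Ł3 and K3ʷ treat i differently under the binary connectives.

0; i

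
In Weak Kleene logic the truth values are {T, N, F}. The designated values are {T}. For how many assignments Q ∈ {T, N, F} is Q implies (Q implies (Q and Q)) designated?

Q=T: T ✓
Q=N: N ·
Q=F: T ✓

2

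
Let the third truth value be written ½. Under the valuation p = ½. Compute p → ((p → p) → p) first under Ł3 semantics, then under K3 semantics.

In Ł3: p → p = ½ → ½ = 1  [min(1, 1−½+½)]
(p → p) → p = 1 → ½ = ½
p → ((p → p) → p) = ½ → ½ = 1
In K3: p → p = ½ → ½ = ½  [¬½ ∨ ½]
(p → p) → p = ½ → ½ = ½
p → ((p → p) → p) = ½ → ½ = ½
They differ because Ł3 and K3 treat ½ differently under implication.

1; ½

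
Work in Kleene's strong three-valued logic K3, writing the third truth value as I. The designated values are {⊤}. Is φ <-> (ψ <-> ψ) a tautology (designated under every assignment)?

Countermodel: φ=⊤, ψ=I gives I, which is not designated.

No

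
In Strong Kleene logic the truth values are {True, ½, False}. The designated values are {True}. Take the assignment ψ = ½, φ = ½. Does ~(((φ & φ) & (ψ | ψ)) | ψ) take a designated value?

No

φ & φ = ½ & ½ = ½
ψ | ψ = ½ | ½ = ½
(φ & φ) & (ψ | ψ) = ½ & ½ = ½
((φ & φ) & (ψ | ψ)) | ψ = ½ | ½ = ½
~(((φ & φ) & (ψ | ψ)) | ψ) = ~½ = ½
½ ∉ {True}.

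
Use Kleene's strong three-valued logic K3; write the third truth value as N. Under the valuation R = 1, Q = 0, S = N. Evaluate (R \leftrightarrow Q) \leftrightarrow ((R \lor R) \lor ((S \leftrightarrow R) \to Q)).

R \leftrightarrow Q = 1 \leftrightarrow 0 = 0
R \lor R = 1 \lor 1 = 1
S \leftrightarrow R = N \leftrightarrow 1 = N
(S \leftrightarrow R) \to Q = N \to 0 = N  [\lnot N \lor 0]
(R \lor R) \lor ((S \leftrightarrow R) \to Q) = 1 \lor N = 1
(R \leftrightarrow Q) \leftrightarrow ((R \lor R) \lor ((S \leftrightarrow R) \to Q)) = 0 \leftrightarrow 1 = 0

0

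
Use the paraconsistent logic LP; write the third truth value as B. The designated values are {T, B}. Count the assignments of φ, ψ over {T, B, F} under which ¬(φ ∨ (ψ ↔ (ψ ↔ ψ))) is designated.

Designated under: (φ=B, ψ=B); (φ=B, ψ=F); (φ=F, ψ=B); (φ=F, ψ=F).

4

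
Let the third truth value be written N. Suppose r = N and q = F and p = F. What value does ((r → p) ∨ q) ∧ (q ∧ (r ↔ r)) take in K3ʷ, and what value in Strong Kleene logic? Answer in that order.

N; F

In K3ʷ: r → p = N → F = N  [any arg is the third value ⇒ result is the third value]
(r → p) ∨ q = N ∨ F = N
r ↔ r = N ↔ N = N
q ∧ (r ↔ r) = F ∧ N = N
((r → p) ∨ q) ∧ (q ∧ (r ↔ r)) = N ∧ N = N
In Strong Kleene logic: r → p = N → F = N
(r → p) ∨ q = N ∨ F = N
r ↔ r = N ↔ N = N
q ∧ (r ↔ r) = F ∧ N = F
((r → p) ∨ q) ∧ (q ∧ (r ↔ r)) = N ∧ F = F
They differ because K3ʷ and Strong Kleene logic treat N differently under the binary connectives.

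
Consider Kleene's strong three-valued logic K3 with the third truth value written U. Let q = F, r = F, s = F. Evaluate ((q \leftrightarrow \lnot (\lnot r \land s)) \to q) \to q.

\lnot r = \lnot F = T
\lnot r \land s = T \land F = F
\lnot (\lnot r \land s) = \lnot F = T
q \leftrightarrow \lnot (\lnot r \land s) = F \leftrightarrow T = F
(q \leftrightarrow \lnot (\lnot r \land s)) \to q = F \to F = T
((q \leftrightarrow \lnot (\lnot r \land s)) \to q) \to q = T \to F = F

F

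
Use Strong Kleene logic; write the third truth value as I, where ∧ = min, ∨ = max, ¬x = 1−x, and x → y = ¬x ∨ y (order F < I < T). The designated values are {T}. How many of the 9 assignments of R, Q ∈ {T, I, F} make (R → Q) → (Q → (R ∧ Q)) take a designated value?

Designated under: (R=T, Q=T); (R=T, Q=F); (R=I, Q=F); (R=F, Q=F).

4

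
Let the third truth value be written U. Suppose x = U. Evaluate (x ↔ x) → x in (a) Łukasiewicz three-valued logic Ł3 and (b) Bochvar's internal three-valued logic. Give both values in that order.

In Łukasiewicz three-valued logic Ł3: x ↔ x = U ↔ U = 1  [1 − |½−½|]
(x ↔ x) → x = 1 → U = U
In Bochvar's internal three-valued logic: x ↔ x = U ↔ U = U
(x ↔ x) → x = U → U = U  [any arg is the third value ⇒ result is the third value]

U; U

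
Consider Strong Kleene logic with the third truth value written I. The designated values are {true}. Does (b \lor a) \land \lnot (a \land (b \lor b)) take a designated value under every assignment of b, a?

No

Countermodel: b=true, a=true gives false, which is not designated.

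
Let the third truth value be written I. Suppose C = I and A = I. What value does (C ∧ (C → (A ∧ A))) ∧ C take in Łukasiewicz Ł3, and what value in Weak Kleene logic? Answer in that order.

In Łukasiewicz Ł3: A ∧ A = I ∧ I = I
C → (A ∧ A) = I → I = ⊤  [min(1, 1−½+½)]
C ∧ (C → (A ∧ A)) = I ∧ ⊤ = I
(C ∧ (C → (A ∧ A))) ∧ C = I ∧ I = I
In Weak Kleene logic: A ∧ A = I ∧ I = I
C → (A ∧ A) = I → I = I  [any arg is the third value ⇒ result is the third value]
C ∧ (C → (A ∧ A)) = I ∧ I = I
(C ∧ (C → (A ∧ A))) ∧ C = I ∧ I = I

I; I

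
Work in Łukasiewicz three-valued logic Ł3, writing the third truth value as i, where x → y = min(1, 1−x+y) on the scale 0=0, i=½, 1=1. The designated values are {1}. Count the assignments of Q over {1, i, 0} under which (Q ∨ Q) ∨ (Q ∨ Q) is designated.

1

Q=1: 1 ✓
Q=i: i ·
Q=0: 0 ·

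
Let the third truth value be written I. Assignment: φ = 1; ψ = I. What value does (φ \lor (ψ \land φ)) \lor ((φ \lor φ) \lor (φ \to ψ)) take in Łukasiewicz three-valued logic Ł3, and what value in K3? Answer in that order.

In Łukasiewicz three-valued logic Ł3: ψ \land φ = I \land 1 = I
φ \lor (ψ \land φ) = 1 \lor I = 1
φ \lor φ = 1 \lor 1 = 1
φ \to ψ = 1 \to I = I
(φ \lor φ) \lor (φ \to ψ) = 1 \lor I = 1
(φ \lor (ψ \land φ)) \lor ((φ \lor φ) \lor (φ \to ψ)) = 1 \lor 1 = 1
In K3: ψ \land φ = I \land 1 = I
φ \lor (ψ \land φ) = 1 \lor I = 1
φ \lor φ = 1 \lor 1 = 1
φ \to ψ = 1 \to I = I  [\lnot 1 \lor I]
(φ \lor φ) \lor (φ \to ψ) = 1 \lor I = 1
(φ \lor (ψ \land φ)) \lor ((φ \lor φ) \lor (φ \to ψ)) = 1 \lor 1 = 1

1; 1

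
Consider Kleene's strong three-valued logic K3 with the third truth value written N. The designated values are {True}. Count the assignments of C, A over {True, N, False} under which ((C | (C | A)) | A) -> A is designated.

Designated under: (C=True, A=True); (C=N, A=True); (C=False, A=True); (C=False, A=False).

4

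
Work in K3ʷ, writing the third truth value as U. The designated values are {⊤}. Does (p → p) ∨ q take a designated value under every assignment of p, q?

Countermodel: p=⊤, q=U gives U, which is not designated.

No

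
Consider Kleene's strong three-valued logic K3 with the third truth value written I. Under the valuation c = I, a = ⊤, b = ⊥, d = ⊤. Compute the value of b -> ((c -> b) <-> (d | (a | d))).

c -> b = I -> ⊥ = I  [~I | ⊥]
a | d = ⊤ | ⊤ = ⊤
d | (a | d) = ⊤ | ⊤ = ⊤
(c -> b) <-> (d | (a | d)) = I <-> ⊤ = I
b -> ((c -> b) <-> (d | (a | d))) = ⊥ -> I = ⊤

⊤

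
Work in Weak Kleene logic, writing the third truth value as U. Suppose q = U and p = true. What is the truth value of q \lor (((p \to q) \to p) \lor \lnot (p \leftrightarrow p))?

p \to q = true \to U = U  [any arg is the third value ⇒ result is the third value]
(p \to q) \to p = U \to true = U
p \leftrightarrow p = true \leftrightarrow true = true
\lnot (p \leftrightarrow p) = \lnot true = false
((p \to q) \to p) \lor \lnot (p \leftrightarrow p) = U \lor false = U
q \lor (((p \to q) \to p) \lor \lnot (p \leftrightarrow p)) = U \lor U = U

U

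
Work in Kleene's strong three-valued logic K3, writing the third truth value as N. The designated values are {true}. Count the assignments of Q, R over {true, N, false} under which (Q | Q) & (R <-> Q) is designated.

Designated under: (Q=true, R=true).

1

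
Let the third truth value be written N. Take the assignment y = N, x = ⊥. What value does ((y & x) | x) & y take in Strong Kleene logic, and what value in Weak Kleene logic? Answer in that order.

In Strong Kleene logic: y & x = N & ⊥ = ⊥
(y & x) | x = ⊥ | ⊥ = ⊥
((y & x) | x) & y = ⊥ & N = ⊥
In Weak Kleene logic: y & x = N & ⊥ = N
(y & x) | x = N | ⊥ = N
((y & x) | x) & y = N & N = N
They differ because Strong Kleene logic and Weak Kleene logic treat N differently under the binary connectives.

⊥; N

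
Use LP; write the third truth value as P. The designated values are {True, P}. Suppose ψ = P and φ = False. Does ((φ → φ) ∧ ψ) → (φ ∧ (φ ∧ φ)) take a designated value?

Yes

φ → φ = False → False = True
(φ → φ) ∧ ψ = True ∧ P = P
φ ∧ φ = False ∧ False = False
φ ∧ (φ ∧ φ) = False ∧ False = False
((φ → φ) ∧ ψ) → (φ ∧ (φ ∧ φ)) = P → False = P  [¬P ∨ False]
P ∈ {True, P}.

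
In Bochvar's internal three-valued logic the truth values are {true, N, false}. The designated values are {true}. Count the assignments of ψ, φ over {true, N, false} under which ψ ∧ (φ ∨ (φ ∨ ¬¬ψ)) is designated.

Designated under: (ψ=true, φ=true); (ψ=true, φ=false).

2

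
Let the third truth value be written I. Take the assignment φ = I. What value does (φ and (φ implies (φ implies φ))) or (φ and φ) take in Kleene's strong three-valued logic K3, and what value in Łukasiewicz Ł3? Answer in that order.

In Kleene's strong three-valued logic K3: φ implies φ = I implies I = I  [not I or I]
φ implies (φ implies φ) = I implies I = I
φ and (φ implies (φ implies φ)) = I and I = I
φ and φ = I and I = I
(φ and (φ implies (φ implies φ))) or (φ and φ) = I or I = I
In Łukasiewicz Ł3: φ implies φ = I implies I = True
φ implies (φ implies φ) = I implies True = True
φ and (φ implies (φ implies φ)) = I and True = I
φ and φ = I and I = I
(φ and (φ implies (φ implies φ))) or (φ and φ) = I or I = I

I; I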